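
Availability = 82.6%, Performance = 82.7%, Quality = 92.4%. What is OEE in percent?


Formula: OEE = Availability * Performance * Quality / 10000
A * P = 82.6% * 82.7% / 100 = 68.31%
OEE = 68.31% * 92.4% / 100 = 63.1%

63.1%


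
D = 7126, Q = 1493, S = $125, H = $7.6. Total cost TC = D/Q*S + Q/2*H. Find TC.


TC = 7126/1493 * 125 + 1493/2 * 7.6

$6270.02


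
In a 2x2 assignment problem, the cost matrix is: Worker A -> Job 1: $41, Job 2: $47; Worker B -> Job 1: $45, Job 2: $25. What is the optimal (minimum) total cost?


Option 1: A->1 + B->2 = $41 + $25 = $66
Option 2: A->2 + B->1 = $47 + $45 = $92
Min cost = min($66, $92) = $66

$66


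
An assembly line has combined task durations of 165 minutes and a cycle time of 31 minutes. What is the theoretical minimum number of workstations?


Formula: N_min = ceil(Sum of Task Times / Cycle Time)
N_min = ceil(165 min / 31 min) = ceil(5.3226)
N_min = 6 stations

6


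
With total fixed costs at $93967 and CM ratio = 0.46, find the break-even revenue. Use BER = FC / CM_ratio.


Formula: BER = Fixed Costs / Contribution Margin Ratio
BER = $93967 / 0.46
BER = $204276.09 (to the nearest cent)

$204276.09


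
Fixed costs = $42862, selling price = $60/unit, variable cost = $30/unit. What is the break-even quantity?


Formula: BEQ = Fixed Costs / (Price - Variable Cost)
Contribution margin = $60 - $30 = $30/unit
BEQ = ceil($42862 / $30/unit) = ceil(1428.73) = 1429 units

1429 units


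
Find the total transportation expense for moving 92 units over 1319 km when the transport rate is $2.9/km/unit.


TC = dist * cost * units = 1319 * 2.9 * 92 = $351909.20

$351909.20


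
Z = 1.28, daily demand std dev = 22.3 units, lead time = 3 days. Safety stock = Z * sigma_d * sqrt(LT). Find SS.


Formula: SS = z * sigma_d * sqrt(LT)
sqrt(LT) = sqrt(3) = 1.7321
SS = 1.28 * 22.3 * 1.7321
SS = 49.4 units

49.4 units


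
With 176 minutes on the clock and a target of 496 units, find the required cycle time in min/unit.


Formula: CT = Available Time / Number of Units
CT = 176 min / 496 units
CT = 0.35 min/unit

0.35 min/unit


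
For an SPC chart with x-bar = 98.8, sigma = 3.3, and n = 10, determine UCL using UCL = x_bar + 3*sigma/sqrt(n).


UCL = 98.8 + 3 * 3.3 / sqrt(10)

101.93


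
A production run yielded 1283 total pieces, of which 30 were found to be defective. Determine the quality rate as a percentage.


Formula: Quality Rate = Good Pieces / Total Pieces * 100
Good pieces = 1283 - 30 = 1253
QR = 1253 / 1283 * 100 = 97.7%

97.7%


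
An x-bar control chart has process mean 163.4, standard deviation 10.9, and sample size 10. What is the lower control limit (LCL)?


LCL = 163.4 - 3 * 10.9 / sqrt(10)

153.06


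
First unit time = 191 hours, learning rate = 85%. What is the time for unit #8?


Formula: T_n = T_1 * (learning_rate)^(log2(n)) where learning_rate = rate/100
Doublings = log2(8) = 3
T_n = 191 * 0.85^3
T_n = 191 * 0.6141 = 117.3 hours

117.3 hours


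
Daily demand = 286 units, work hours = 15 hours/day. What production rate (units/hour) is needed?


Formula: Production Rate = Daily Demand / Available Hours
Rate = 286 units/day / 15 hours/day
Rate = 19.1 units/hour

19.1 units/hour


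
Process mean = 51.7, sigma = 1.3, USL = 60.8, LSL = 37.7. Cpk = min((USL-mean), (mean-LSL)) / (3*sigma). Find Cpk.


Cpu = (60.8 - 51.7) / (3 * 1.3) = 2.33
Cpl = (51.7 - 37.7) / (3 * 1.3) = 3.59
Cpk = min(2.33, 3.59) = 2.33

2.33


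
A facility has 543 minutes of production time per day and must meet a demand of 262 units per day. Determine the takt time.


Formula: Takt Time = Available Production Time / Customer Demand
Takt = 543 min/day / 262 units/day
Takt = 2.07 min/unit

2.07 min/unit


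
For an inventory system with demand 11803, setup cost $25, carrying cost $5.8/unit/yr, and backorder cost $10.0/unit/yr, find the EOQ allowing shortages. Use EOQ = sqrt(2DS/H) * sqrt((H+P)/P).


Formula: EOQ* = sqrt(2DS/H) * sqrt((H+P)/P)
Base EOQ = sqrt(2*11803*25/5.8) = 318.98 units
Correction = sqrt((5.8+10.0)/10.0) = 1.25698
EOQ* = 318.98 * 1.25698 = 401.0 units

401.0 units


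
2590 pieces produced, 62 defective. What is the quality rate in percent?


Formula: Quality Rate = Good Pieces / Total Pieces * 100
Good pieces = 2590 - 62 = 2528
QR = 2528 / 2590 * 100 = 97.6%

97.6%


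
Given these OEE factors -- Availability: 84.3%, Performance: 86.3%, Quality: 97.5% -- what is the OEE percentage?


Formula: OEE = Availability * Performance * Quality / 10000
A * P = 84.3% * 86.3% / 100 = 72.75%
OEE = 72.75% * 97.5% / 100 = 70.9%

70.9%


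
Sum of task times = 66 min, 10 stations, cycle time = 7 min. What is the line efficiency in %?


Formula: Efficiency = Sum of Task Times / (N_stations * CT) * 100
Total station capacity = 10 stations * 7 min = 70 min
Efficiency = 66 / 70 * 100 = 94.3%

94.3%


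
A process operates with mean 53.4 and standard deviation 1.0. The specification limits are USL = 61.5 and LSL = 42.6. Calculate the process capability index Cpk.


Cpu = (61.5 - 53.4) / (3 * 1.0) = 2.7
Cpl = (53.4 - 42.6) / (3 * 1.0) = 3.6
Cpk = min(2.7, 3.6) = 2.7

2.7


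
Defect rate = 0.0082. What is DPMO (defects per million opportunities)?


DPMO = defect_rate * 1000000 = 0.0082 * 1000000

8200


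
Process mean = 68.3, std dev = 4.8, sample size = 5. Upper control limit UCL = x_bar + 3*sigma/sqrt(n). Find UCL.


UCL = 68.3 + 3 * 4.8 / sqrt(5)

74.74


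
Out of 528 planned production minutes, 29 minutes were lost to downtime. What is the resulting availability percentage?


Formula: Availability = (Planned Time - Downtime) / Planned Time * 100
Uptime = 528 - 29 = 499 min
Availability = 499 / 528 * 100 = 94.5%

94.5%


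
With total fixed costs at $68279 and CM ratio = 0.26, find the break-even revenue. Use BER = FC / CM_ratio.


Formula: BER = Fixed Costs / Contribution Margin Ratio
BER = $68279 / 0.26
BER = $262611.54 (to the nearest cent)

$262611.54


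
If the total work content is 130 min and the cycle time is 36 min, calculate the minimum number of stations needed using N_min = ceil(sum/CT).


Formula: N_min = ceil(Sum of Task Times / Cycle Time)
N_min = ceil(130 min / 36 min) = ceil(3.6111)
N_min = 4 stations

4


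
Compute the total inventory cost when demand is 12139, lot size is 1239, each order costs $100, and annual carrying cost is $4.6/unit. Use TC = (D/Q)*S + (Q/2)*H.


TC = 12139/1239 * 100 + 1239/2 * 4.6

$3829.44


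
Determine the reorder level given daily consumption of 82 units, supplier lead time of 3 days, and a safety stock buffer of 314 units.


Formula: ROP = (Daily Demand * Lead Time) + Safety Stock
Demand during lead time = 82 * 3 = 246 units
ROP = 246 + 314 = 560 units

560 units


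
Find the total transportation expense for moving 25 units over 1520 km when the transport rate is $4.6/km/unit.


TC = dist * cost * units = 1520 * 4.6 * 25 = $174800.00

$174800.00


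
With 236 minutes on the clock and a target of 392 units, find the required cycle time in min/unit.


Formula: CT = Available Time / Number of Units
CT = 236 min / 392 units
CT = 0.6 min/unit

0.6 min/unit


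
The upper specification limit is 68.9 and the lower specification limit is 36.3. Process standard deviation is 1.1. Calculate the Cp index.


Cp = (68.9 - 36.3) / (6 * 1.1)

4.94


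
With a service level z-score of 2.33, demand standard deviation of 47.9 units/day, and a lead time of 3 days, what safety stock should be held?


Formula: SS = z * sigma_d * sqrt(LT)
sqrt(LT) = sqrt(3) = 1.7321
SS = 2.33 * 47.9 * 1.7321
SS = 193.3 units

193.3 units


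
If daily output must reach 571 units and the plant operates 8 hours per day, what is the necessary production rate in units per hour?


Formula: Production Rate = Daily Demand / Available Hours
Rate = 571 units/day / 8 hours/day
Rate = 71.4 units/hour

71.4 units/hour


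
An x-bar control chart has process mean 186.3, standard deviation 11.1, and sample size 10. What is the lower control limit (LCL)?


LCL = 186.3 - 3 * 11.1 / sqrt(10)

175.77


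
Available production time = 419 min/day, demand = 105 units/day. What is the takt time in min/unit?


Formula: Takt Time = Available Production Time / Customer Demand
Takt = 419 min/day / 105 units/day
Takt = 3.99 min/unit

3.99 min/unit


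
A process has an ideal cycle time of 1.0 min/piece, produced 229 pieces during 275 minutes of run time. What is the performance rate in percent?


Formula: Performance = (Ideal CT * Total Count) / Run Time * 100
Ideal output time = 1.0 * 229 = 229.0 min
Performance = 229.0 / 275 * 100 = 83.3%

83.3%


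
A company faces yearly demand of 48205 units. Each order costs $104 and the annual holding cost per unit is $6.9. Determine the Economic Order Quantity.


Formula: EOQ = sqrt(2 * D * S / H)
Numerator: 2 * 48205 * 104 = 10026640
2DS/H = 10026640 / 6.9 = 1453136.2
EOQ = sqrt(1453136.2) = 1205.5 units

1205.5 units


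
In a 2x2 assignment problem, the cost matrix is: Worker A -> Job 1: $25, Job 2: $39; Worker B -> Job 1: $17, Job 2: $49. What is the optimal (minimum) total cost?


Option 1: A->1 + B->2 = $25 + $49 = $74
Option 2: A->2 + B->1 = $39 + $17 = $56
Min cost = min($74, $56) = $56

$56


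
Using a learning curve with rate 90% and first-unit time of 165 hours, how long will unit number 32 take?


Formula: T_n = T_1 * (learning_rate)^(log2(n)) where learning_rate = rate/100
Doublings = log2(32) = 5
T_n = 165 * 0.9^5
T_n = 165 * 0.5905 = 97.4 hours

97.4 hours


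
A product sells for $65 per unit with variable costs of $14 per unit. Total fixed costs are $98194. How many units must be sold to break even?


Formula: BEQ = Fixed Costs / (Price - Variable Cost)
Contribution margin = $65 - $14 = $51/unit
BEQ = ceil($98194 / $51/unit) = ceil(1925.37) = 1926 units

1926 units


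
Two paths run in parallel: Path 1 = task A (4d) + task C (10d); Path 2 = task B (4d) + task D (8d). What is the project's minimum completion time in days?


Path 1 = 4 + 10 = 14 days
Path 2 = 4 + 8 = 12 days
Duration = max(14, 12) = 14 days

14 days


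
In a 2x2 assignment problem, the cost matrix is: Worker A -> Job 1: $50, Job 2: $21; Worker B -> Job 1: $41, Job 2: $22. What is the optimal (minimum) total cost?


Option 1: A->1 + B->2 = $50 + $22 = $72
Option 2: A->2 + B->1 = $21 + $41 = $62
Min cost = min($72, $62) = $62

$62


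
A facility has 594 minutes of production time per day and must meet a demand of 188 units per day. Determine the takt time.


Formula: Takt Time = Available Production Time / Customer Demand
Takt = 594 min/day / 188 units/day
Takt = 3.16 min/unit

3.16 min/unit


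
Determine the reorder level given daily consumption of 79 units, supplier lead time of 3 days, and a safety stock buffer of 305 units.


Formula: ROP = (Daily Demand * Lead Time) + Safety Stock
Demand during lead time = 79 * 3 = 237 units
ROP = 237 + 305 = 542 units

542 units


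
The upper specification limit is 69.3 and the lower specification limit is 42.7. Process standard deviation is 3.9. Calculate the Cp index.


Cp = (69.3 - 42.7) / (6 * 3.9)

1.14


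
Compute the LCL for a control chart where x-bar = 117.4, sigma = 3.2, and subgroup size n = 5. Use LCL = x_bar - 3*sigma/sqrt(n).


LCL = 117.4 - 3 * 3.2 / sqrt(5)

113.11


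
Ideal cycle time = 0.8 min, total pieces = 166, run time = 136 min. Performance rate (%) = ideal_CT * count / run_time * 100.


Formula: Performance = (Ideal CT * Total Count) / Run Time * 100
Ideal output time = 0.8 * 166 = 132.8 min
Performance = 132.8 / 136 * 100 = 97.6%

97.6%


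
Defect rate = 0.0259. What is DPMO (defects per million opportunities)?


DPMO = defect_rate * 1000000 = 0.0259 * 1000000

25900


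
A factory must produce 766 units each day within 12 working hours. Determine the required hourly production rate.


Formula: Production Rate = Daily Demand / Available Hours
Rate = 766 units/day / 12 hours/day
Rate = 63.8 units/hour

63.8 units/hour


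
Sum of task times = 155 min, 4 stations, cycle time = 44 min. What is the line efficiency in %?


Formula: Efficiency = Sum of Task Times / (N_stations * CT) * 100
Total station capacity = 4 stations * 44 min = 176 min
Efficiency = 155 / 176 * 100 = 88.1%

88.1%


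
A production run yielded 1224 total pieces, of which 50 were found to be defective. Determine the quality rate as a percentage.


Formula: Quality Rate = Good Pieces / Total Pieces * 100
Good pieces = 1224 - 50 = 1174
QR = 1174 / 1224 * 100 = 95.9%

95.9%


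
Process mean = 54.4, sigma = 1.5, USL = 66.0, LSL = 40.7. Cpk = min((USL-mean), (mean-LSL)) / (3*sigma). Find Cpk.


Cpu = (66.0 - 54.4) / (3 * 1.5) = 2.58
Cpl = (54.4 - 40.7) / (3 * 1.5) = 3.04
Cpk = min(2.58, 3.04) = 2.58

2.58


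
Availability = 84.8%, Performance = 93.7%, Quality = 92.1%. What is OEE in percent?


Formula: OEE = Availability * Performance * Quality / 10000
A * P = 84.8% * 93.7% / 100 = 79.46%
OEE = 79.46% * 92.1% / 100 = 73.2%

73.2%


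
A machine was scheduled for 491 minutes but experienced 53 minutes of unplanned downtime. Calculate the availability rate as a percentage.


Formula: Availability = (Planned Time - Downtime) / Planned Time * 100
Uptime = 491 - 53 = 438 min
Availability = 438 / 491 * 100 = 89.2%

89.2%


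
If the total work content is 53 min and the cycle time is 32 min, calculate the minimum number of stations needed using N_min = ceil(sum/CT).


Formula: N_min = ceil(Sum of Task Times / Cycle Time)
N_min = ceil(53 min / 32 min) = ceil(1.6562)
N_min = 2 stations

2


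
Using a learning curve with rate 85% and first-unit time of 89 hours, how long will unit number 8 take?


Formula: T_n = T_1 * (learning_rate)^(log2(n)) where learning_rate = rate/100
Doublings = log2(8) = 3
T_n = 89 * 0.85^3
T_n = 89 * 0.6141 = 54.7 hours

54.7 hours


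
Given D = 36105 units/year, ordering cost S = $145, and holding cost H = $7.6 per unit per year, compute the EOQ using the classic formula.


Formula: EOQ = sqrt(2 * D * S / H)
Numerator: 2 * 36105 * 145 = 10470450
2DS/H = 10470450 / 7.6 = 1377690.8
EOQ = sqrt(1377690.8) = 1173.8 units

1173.8 units


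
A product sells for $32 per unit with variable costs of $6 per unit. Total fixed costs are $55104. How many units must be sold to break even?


Formula: BEQ = Fixed Costs / (Price - Variable Cost)
Contribution margin = $32 - $6 = $26/unit
BEQ = ceil($55104 / $26/unit) = ceil(2119.38) = 2120 units

2120 units


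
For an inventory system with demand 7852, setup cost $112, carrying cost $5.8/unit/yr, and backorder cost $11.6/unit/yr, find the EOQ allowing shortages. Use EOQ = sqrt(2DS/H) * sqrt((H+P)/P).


Formula: EOQ* = sqrt(2DS/H) * sqrt((H+P)/P)
Base EOQ = sqrt(2*7852*112/5.8) = 550.68 units
Correction = sqrt((5.8+11.6)/11.6) = 1.22474
EOQ* = 550.68 * 1.22474 = 674.4 units

674.4 units


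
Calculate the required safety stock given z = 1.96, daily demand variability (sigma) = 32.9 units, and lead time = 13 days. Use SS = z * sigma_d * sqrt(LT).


Formula: SS = z * sigma_d * sqrt(LT)
sqrt(LT) = sqrt(13) = 3.6056
SS = 1.96 * 32.9 * 3.6056
SS = 232.5 units

232.5 units


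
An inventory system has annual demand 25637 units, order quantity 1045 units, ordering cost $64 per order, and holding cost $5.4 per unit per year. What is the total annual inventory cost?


TC = 25637/1045 * 64 + 1045/2 * 5.4

$4391.61


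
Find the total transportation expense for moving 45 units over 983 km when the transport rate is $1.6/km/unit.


TC = dist * cost * units = 983 * 1.6 * 45 = $70776.00

$70776.00


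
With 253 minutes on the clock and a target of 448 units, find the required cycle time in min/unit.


Formula: CT = Available Time / Number of Units
CT = 253 min / 448 units
CT = 0.56 min/unit

0.56 min/unit


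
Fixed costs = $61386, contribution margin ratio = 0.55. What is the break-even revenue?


Formula: BER = Fixed Costs / Contribution Margin Ratio
BER = $61386 / 0.55
BER = $111610.91 (to the nearest cent)

$111610.91


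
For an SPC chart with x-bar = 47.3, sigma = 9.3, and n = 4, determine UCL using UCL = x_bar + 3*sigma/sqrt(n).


UCL = 47.3 + 3 * 9.3 / sqrt(4)

61.25


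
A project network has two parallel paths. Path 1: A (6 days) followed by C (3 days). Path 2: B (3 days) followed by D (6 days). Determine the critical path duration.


Path 1 = 6 + 3 = 9 days
Path 2 = 3 + 6 = 9 days
Duration = max(9, 9) = 9 days

9 days


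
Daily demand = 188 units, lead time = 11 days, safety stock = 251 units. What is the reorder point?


Formula: ROP = (Daily Demand * Lead Time) + Safety Stock
Demand during lead time = 188 * 11 = 2068 units
ROP = 2068 + 251 = 2319 units

2319 units


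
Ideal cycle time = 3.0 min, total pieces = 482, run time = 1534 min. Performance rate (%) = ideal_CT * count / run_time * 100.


Formula: Performance = (Ideal CT * Total Count) / Run Time * 100
Ideal output time = 3.0 * 482 = 1446.0 min
Performance = 1446.0 / 1534 * 100 = 94.3%

94.3%


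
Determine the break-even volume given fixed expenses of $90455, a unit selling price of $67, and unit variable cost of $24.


Formula: BEQ = Fixed Costs / (Price - Variable Cost)
Contribution margin = $67 - $24 = $43/unit
BEQ = ceil($90455 / $43/unit) = ceil(2103.6) = 2104 units

2104 units


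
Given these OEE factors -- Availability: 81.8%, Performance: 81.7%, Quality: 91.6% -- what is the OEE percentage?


Formula: OEE = Availability * Performance * Quality / 10000
A * P = 81.8% * 81.7% / 100 = 66.83%
OEE = 66.83% * 91.6% / 100 = 61.2%

61.2%


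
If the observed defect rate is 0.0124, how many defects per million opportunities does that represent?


DPMO = defect_rate * 1000000 = 0.0124 * 1000000

12400


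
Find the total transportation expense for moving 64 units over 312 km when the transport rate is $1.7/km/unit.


TC = dist * cost * units = 312 * 1.7 * 64 = $33945.60

$33945.60


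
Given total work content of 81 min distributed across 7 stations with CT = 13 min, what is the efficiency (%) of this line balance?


Formula: Efficiency = Sum of Task Times / (N_stations * CT) * 100
Total station capacity = 7 stations * 13 min = 91 min
Efficiency = 81 / 91 * 100 = 89.0%

89.0%


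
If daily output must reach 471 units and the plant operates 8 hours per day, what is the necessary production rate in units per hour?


Formula: Production Rate = Daily Demand / Available Hours
Rate = 471 units/day / 8 hours/day
Rate = 58.9 units/hour

58.9 units/hour


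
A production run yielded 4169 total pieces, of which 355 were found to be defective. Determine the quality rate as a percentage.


Formula: Quality Rate = Good Pieces / Total Pieces * 100
Good pieces = 4169 - 355 = 3814
QR = 3814 / 4169 * 100 = 91.5%

91.5%


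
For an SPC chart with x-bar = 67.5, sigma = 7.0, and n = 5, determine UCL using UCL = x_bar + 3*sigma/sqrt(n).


UCL = 67.5 + 3 * 7.0 / sqrt(5)

76.89


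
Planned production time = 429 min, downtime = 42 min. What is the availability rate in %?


Formula: Availability = (Planned Time - Downtime) / Planned Time * 100
Uptime = 429 - 42 = 387 min
Availability = 387 / 429 * 100 = 90.2%

90.2%


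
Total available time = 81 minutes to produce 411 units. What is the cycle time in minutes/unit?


Formula: CT = Available Time / Number of Units
CT = 81 min / 411 units
CT = 0.2 min/unit

0.2 min/unit


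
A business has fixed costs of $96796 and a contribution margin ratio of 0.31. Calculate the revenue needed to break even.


Formula: BER = Fixed Costs / Contribution Margin Ratio
BER = $96796 / 0.31
BER = $312245.16 (to the nearest cent)

$312245.16


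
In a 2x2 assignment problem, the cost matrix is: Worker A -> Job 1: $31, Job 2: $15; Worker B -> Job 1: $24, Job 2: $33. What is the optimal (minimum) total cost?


Option 1: A->1 + B->2 = $31 + $33 = $64
Option 2: A->2 + B->1 = $15 + $24 = $39
Min cost = min($64, $39) = $39

$39


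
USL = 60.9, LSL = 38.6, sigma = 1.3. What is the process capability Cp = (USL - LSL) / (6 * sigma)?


Cp = (60.9 - 38.6) / (6 * 1.3)

2.86


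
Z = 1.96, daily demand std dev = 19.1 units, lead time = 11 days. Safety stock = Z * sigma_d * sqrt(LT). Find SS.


Formula: SS = z * sigma_d * sqrt(LT)
sqrt(LT) = sqrt(11) = 3.3166
SS = 1.96 * 19.1 * 3.3166
SS = 124.2 units

124.2 units


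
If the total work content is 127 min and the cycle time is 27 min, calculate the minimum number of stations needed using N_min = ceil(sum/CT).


Formula: N_min = ceil(Sum of Task Times / Cycle Time)
N_min = ceil(127 min / 27 min) = ceil(4.7037)
N_min = 5 stations

5


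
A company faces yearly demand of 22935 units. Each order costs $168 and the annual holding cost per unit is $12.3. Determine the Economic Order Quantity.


Formula: EOQ = sqrt(2 * D * S / H)
Numerator: 2 * 22935 * 168 = 7706160
2DS/H = 7706160 / 12.3 = 626517.1
EOQ = sqrt(626517.1) = 791.5 units

791.5 units


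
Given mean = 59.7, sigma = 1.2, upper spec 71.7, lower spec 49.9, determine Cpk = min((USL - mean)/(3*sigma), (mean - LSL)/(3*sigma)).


Cpu = (71.7 - 59.7) / (3 * 1.2) = 3.33
Cpl = (59.7 - 49.9) / (3 * 1.2) = 2.72
Cpk = min(3.33, 2.72) = 2.72

2.72


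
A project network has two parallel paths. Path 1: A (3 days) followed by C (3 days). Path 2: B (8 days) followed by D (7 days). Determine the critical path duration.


Path 1 = 3 + 3 = 6 days
Path 2 = 8 + 7 = 15 days
Duration = max(6, 15) = 15 days

15 days


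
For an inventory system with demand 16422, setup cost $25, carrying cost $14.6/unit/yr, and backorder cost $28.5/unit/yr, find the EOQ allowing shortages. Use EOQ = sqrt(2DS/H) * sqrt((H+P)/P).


Formula: EOQ* = sqrt(2DS/H) * sqrt((H+P)/P)
Base EOQ = sqrt(2*16422*25/14.6) = 237.15 units
Correction = sqrt((14.6+28.5)/28.5) = 1.22975
EOQ* = 237.15 * 1.22975 = 291.6 units

291.6 units


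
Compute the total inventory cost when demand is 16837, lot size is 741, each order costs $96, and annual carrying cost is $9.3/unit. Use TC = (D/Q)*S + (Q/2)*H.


TC = 16837/741 * 96 + 741/2 * 9.3

$5626.96


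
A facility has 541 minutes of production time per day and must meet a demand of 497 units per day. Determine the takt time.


Formula: Takt Time = Available Production Time / Customer Demand
Takt = 541 min/day / 497 units/day
Takt = 1.09 min/unit

1.09 min/unit


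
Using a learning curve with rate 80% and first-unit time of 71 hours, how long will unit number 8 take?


Formula: T_n = T_1 * (learning_rate)^(log2(n)) where learning_rate = rate/100
Doublings = log2(8) = 3
T_n = 71 * 0.8^3
T_n = 71 * 0.512 = 36.4 hours

36.4 hours


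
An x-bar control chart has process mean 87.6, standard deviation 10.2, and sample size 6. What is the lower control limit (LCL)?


LCL = 87.6 - 3 * 10.2 / sqrt(6)

75.11


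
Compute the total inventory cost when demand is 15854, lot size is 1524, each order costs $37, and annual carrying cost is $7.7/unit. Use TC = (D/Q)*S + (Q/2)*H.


TC = 15854/1524 * 37 + 1524/2 * 7.7

$6252.31


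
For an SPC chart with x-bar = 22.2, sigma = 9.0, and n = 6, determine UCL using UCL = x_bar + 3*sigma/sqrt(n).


UCL = 22.2 + 3 * 9.0 / sqrt(6)

33.22


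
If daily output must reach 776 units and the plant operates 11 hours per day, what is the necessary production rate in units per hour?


Formula: Production Rate = Daily Demand / Available Hours
Rate = 776 units/day / 11 hours/day
Rate = 70.5 units/hour

70.5 units/hour


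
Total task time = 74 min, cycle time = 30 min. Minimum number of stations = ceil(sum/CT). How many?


Formula: N_min = ceil(Sum of Task Times / Cycle Time)
N_min = ceil(74 min / 30 min) = ceil(2.4667)
N_min = 3 stations

3


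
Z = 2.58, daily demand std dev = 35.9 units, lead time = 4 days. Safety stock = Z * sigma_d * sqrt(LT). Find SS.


Formula: SS = z * sigma_d * sqrt(LT)
sqrt(LT) = sqrt(4) = 2.0
SS = 2.58 * 35.9 * 2.0
SS = 185.2 units

185.2 units


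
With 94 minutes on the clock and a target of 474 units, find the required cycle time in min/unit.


Formula: CT = Available Time / Number of Units
CT = 94 min / 474 units
CT = 0.2 min/unit

0.2 min/unit


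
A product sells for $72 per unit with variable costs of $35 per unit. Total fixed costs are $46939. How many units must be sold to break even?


Formula: BEQ = Fixed Costs / (Price - Variable Cost)
Contribution margin = $72 - $35 = $37/unit
BEQ = ceil($46939 / $37/unit) = ceil(1268.62) = 1269 units

1269 units


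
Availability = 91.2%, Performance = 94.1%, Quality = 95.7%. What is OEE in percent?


Formula: OEE = Availability * Performance * Quality / 10000
A * P = 91.2% * 94.1% / 100 = 85.82%
OEE = 85.82% * 95.7% / 100 = 82.1%

82.1%


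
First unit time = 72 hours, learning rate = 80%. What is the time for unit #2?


Formula: T_n = T_1 * (learning_rate)^(log2(n)) where learning_rate = rate/100
Doublings = log2(2) = 1
T_n = 72 * 0.8^1
T_n = 72 * 0.8 = 57.6 hours

57.6 hours


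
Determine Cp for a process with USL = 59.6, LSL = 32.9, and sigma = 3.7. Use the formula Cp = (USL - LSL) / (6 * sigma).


Cp = (59.6 - 32.9) / (6 * 3.7)

1.2


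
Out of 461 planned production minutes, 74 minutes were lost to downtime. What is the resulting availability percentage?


Formula: Availability = (Planned Time - Downtime) / Planned Time * 100
Uptime = 461 - 74 = 387 min
Availability = 387 / 461 * 100 = 83.9%

83.9%


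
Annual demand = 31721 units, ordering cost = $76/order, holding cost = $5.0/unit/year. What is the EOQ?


Formula: EOQ = sqrt(2 * D * S / H)
Numerator: 2 * 31721 * 76 = 4821592
2DS/H = 4821592 / 5.0 = 964318.4
EOQ = sqrt(964318.4) = 982.0 units

982.0 units


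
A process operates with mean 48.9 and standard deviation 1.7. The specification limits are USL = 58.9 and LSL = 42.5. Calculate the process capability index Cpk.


Cpu = (58.9 - 48.9) / (3 * 1.7) = 1.96
Cpl = (48.9 - 42.5) / (3 * 1.7) = 1.25
Cpk = min(1.96, 1.25) = 1.25

1.25


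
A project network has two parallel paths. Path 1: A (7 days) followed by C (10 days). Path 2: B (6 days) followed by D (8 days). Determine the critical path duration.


Path 1 = 7 + 10 = 17 days
Path 2 = 6 + 8 = 14 days
Duration = max(17, 14) = 17 days

17 days


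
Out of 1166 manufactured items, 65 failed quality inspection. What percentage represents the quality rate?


Formula: Quality Rate = Good Pieces / Total Pieces * 100
Good pieces = 1166 - 65 = 1101
QR = 1101 / 1166 * 100 = 94.4%

94.4%


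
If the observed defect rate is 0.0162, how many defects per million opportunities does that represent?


DPMO = defect_rate * 1000000 = 0.0162 * 1000000

16200


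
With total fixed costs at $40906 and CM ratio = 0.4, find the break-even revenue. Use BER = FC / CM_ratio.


Formula: BER = Fixed Costs / Contribution Margin Ratio
BER = $40906 / 0.4
BER = $102265.00 (to the nearest cent)

$102265.00


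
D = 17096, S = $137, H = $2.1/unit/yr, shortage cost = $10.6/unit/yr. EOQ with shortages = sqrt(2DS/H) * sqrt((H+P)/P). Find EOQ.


Formula: EOQ* = sqrt(2DS/H) * sqrt((H+P)/P)
Base EOQ = sqrt(2*17096*137/2.1) = 1493.53 units
Correction = sqrt((2.1+10.6)/10.6) = 1.09458
EOQ* = 1493.53 * 1.09458 = 1634.8 units

1634.8 units


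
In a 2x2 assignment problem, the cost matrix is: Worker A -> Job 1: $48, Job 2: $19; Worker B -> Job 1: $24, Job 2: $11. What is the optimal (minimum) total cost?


Option 1: A->1 + B->2 = $48 + $11 = $59
Option 2: A->2 + B->1 = $19 + $24 = $43
Min cost = min($59, $43) = $43

$43


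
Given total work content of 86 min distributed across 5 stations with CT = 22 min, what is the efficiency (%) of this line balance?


Formula: Efficiency = Sum of Task Times / (N_stations * CT) * 100
Total station capacity = 5 stations * 22 min = 110 min
Efficiency = 86 / 110 * 100 = 78.2%

78.2%


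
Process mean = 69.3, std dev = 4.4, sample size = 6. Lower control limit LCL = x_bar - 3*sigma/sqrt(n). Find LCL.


LCL = 69.3 - 3 * 4.4 / sqrt(6)

63.91


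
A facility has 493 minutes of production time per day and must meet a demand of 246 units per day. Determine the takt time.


Formula: Takt Time = Available Production Time / Customer Demand
Takt = 493 min/day / 246 units/day
Takt = 2.0 min/unit

2.0 min/unit


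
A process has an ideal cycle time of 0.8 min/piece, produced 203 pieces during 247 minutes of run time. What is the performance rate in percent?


Formula: Performance = (Ideal CT * Total Count) / Run Time * 100
Ideal output time = 0.8 * 203 = 162.4 min
Performance = 162.4 / 247 * 100 = 65.7%

65.7%


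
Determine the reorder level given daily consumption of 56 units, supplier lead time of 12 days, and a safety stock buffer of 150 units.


Formula: ROP = (Daily Demand * Lead Time) + Safety Stock
Demand during lead time = 56 * 12 = 672 units
ROP = 672 + 150 = 822 units

822 units


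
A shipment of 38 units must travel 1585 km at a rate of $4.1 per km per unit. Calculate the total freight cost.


TC = dist * cost * units = 1585 * 4.1 * 38 = $246943.00

$246943.00


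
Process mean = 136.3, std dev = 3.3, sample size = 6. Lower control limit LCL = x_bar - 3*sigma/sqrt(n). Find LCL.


LCL = 136.3 - 3 * 3.3 / sqrt(6)

132.26


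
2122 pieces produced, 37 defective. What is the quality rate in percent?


Formula: Quality Rate = Good Pieces / Total Pieces * 100
Good pieces = 2122 - 37 = 2085
QR = 2085 / 2122 * 100 = 98.3%

98.3%


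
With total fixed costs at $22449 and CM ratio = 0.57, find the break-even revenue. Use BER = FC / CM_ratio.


Formula: BER = Fixed Costs / Contribution Margin Ratio
BER = $22449 / 0.57
BER = $39384.21 (to the nearest cent)

$39384.21


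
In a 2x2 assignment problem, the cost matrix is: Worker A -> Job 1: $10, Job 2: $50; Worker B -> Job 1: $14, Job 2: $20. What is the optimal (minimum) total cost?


Option 1: A->1 + B->2 = $10 + $20 = $30
Option 2: A->2 + B->1 = $50 + $14 = $64
Min cost = min($30, $64) = $30

$30


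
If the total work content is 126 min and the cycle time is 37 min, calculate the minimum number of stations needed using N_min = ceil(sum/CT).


Formula: N_min = ceil(Sum of Task Times / Cycle Time)
N_min = ceil(126 min / 37 min) = ceil(3.4054)
N_min = 4 stations

4


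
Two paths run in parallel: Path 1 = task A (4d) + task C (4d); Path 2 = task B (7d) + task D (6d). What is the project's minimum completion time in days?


Path 1 = 4 + 4 = 8 days
Path 2 = 7 + 6 = 13 days
Duration = max(8, 13) = 13 days

13 days


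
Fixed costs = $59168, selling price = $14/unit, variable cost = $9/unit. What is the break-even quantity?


Formula: BEQ = Fixed Costs / (Price - Variable Cost)
Contribution margin = $14 - $9 = $5/unit
BEQ = ceil($59168 / $5/unit) = ceil(11833.6) = 11834 units

11834 units


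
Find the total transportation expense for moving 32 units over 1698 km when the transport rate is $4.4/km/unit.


TC = dist * cost * units = 1698 * 4.4 * 32 = $239078.40

$239078.40


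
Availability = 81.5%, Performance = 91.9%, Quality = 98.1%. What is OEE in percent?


Formula: OEE = Availability * Performance * Quality / 10000
A * P = 81.5% * 91.9% / 100 = 74.9%
OEE = 74.9% * 98.1% / 100 = 73.5%

73.5%


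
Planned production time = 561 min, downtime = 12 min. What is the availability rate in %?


Formula: Availability = (Planned Time - Downtime) / Planned Time * 100
Uptime = 561 - 12 = 549 min
Availability = 549 / 561 * 100 = 97.9%

97.9%


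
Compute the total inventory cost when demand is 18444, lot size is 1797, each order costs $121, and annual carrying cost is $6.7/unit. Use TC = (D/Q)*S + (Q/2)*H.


TC = 18444/1797 * 121 + 1797/2 * 6.7

$7261.87


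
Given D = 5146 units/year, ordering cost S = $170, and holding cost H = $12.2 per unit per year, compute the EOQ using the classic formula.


Formula: EOQ = sqrt(2 * D * S / H)
Numerator: 2 * 5146 * 170 = 1749640
2DS/H = 1749640 / 12.2 = 143413.1
EOQ = sqrt(143413.1) = 378.7 units

378.7 units


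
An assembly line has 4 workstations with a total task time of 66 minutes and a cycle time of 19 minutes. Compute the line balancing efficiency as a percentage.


Formula: Efficiency = Sum of Task Times / (N_stations * CT) * 100
Total station capacity = 4 stations * 19 min = 76 min
Efficiency = 66 / 76 * 100 = 86.8%

86.8%


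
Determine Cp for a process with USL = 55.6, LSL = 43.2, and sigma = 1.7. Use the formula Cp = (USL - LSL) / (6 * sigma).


Cp = (55.6 - 43.2) / (6 * 1.7)

1.22


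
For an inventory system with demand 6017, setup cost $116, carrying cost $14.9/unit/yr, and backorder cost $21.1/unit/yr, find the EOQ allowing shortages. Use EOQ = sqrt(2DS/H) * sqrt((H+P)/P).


Formula: EOQ* = sqrt(2DS/H) * sqrt((H+P)/P)
Base EOQ = sqrt(2*6017*116/14.9) = 306.08 units
Correction = sqrt((14.9+21.1)/21.1) = 1.3062
EOQ* = 306.08 * 1.3062 = 399.8 units

399.8 units


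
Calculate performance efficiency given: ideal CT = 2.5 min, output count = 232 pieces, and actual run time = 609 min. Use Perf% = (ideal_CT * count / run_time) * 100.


Formula: Performance = (Ideal CT * Total Count) / Run Time * 100
Ideal output time = 2.5 * 232 = 580.0 min
Performance = 580.0 / 609 * 100 = 95.2%

95.2%


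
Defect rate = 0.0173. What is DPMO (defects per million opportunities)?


DPMO = defect_rate * 1000000 = 0.0173 * 1000000

17300


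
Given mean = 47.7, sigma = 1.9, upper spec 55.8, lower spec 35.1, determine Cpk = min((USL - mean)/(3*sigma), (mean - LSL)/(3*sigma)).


Cpu = (55.8 - 47.7) / (3 * 1.9) = 1.42
Cpl = (47.7 - 35.1) / (3 * 1.9) = 2.21
Cpk = min(1.42, 2.21) = 1.42

1.42


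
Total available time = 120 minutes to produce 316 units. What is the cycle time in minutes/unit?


Formula: CT = Available Time / Number of Units
CT = 120 min / 316 units
CT = 0.38 min/unit

0.38 min/unit


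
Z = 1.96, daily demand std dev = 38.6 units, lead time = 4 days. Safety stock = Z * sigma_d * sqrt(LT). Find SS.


Formula: SS = z * sigma_d * sqrt(LT)
sqrt(LT) = sqrt(4) = 2.0
SS = 1.96 * 38.6 * 2.0
SS = 151.3 units

151.3 units


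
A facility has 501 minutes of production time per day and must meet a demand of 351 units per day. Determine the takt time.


Formula: Takt Time = Available Production Time / Customer Demand
Takt = 501 min/day / 351 units/day
Takt = 1.43 min/unit

1.43 min/unit


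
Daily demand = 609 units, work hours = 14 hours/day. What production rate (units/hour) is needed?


Formula: Production Rate = Daily Demand / Available Hours
Rate = 609 units/day / 14 hours/day
Rate = 43.5 units/hour

43.5 units/hour


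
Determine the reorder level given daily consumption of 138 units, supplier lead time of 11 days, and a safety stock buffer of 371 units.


Formula: ROP = (Daily Demand * Lead Time) + Safety Stock
Demand during lead time = 138 * 11 = 1518 units
ROP = 1518 + 371 = 1889 units

1889 units


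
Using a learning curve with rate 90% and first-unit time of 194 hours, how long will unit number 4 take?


Formula: T_n = T_1 * (learning_rate)^(log2(n)) where learning_rate = rate/100
Doublings = log2(4) = 2
T_n = 194 * 0.9^2
T_n = 194 * 0.81 = 157.1 hours

157.1 hours


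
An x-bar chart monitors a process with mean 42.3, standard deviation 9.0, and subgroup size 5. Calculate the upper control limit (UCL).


UCL = 42.3 + 3 * 9.0 / sqrt(5)

54.37


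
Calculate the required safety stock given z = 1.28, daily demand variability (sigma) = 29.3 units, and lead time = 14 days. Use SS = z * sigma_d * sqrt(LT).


Formula: SS = z * sigma_d * sqrt(LT)
sqrt(LT) = sqrt(14) = 3.7417
SS = 1.28 * 29.3 * 3.7417
SS = 140.3 units

140.3 units


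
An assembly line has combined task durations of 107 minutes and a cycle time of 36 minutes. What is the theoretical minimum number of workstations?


Formula: N_min = ceil(Sum of Task Times / Cycle Time)
N_min = ceil(107 min / 36 min) = ceil(2.9722)
N_min = 3 stations

3


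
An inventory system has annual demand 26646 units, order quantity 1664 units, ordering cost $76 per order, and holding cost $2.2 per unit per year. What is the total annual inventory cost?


TC = 26646/1664 * 76 + 1664/2 * 2.2

$3047.40


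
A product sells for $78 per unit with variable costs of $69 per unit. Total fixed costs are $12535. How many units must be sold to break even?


Formula: BEQ = Fixed Costs / (Price - Variable Cost)
Contribution margin = $78 - $69 = $9/unit
BEQ = ceil($12535 / $9/unit) = ceil(1392.78) = 1393 units

1393 units


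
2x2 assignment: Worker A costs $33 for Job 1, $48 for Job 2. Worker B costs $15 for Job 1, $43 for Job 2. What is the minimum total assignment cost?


Option 1: A->1 + B->2 = $33 + $43 = $76
Option 2: A->2 + B->1 = $48 + $15 = $63
Min cost = min($76, $63) = $63

$63


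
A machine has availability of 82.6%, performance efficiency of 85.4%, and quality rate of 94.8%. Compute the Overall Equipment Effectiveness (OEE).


Formula: OEE = Availability * Performance * Quality / 10000
A * P = 82.6% * 85.4% / 100 = 70.54%
OEE = 70.54% * 94.8% / 100 = 66.9%

66.9%


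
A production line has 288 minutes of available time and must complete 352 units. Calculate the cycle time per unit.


Formula: CT = Available Time / Number of Units
CT = 288 min / 352 units
CT = 0.82 min/unit

0.82 min/unit


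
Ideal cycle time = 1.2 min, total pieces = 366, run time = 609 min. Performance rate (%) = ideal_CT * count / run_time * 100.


Formula: Performance = (Ideal CT * Total Count) / Run Time * 100
Ideal output time = 1.2 * 366 = 439.2 min
Performance = 439.2 / 609 * 100 = 72.1%

72.1%


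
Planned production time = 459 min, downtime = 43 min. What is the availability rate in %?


Formula: Availability = (Planned Time - Downtime) / Planned Time * 100
Uptime = 459 - 43 = 416 min
Availability = 416 / 459 * 100 = 90.6%

90.6%


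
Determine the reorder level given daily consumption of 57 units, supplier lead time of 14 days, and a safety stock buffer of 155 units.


Formula: ROP = (Daily Demand * Lead Time) + Safety Stock
Demand during lead time = 57 * 14 = 798 units
ROP = 798 + 155 = 953 units

953 units


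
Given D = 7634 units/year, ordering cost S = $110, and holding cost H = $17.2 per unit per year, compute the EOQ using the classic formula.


Formula: EOQ = sqrt(2 * D * S / H)
Numerator: 2 * 7634 * 110 = 1679480
2DS/H = 1679480 / 17.2 = 97644.2
EOQ = sqrt(97644.2) = 312.5 units

312.5 units


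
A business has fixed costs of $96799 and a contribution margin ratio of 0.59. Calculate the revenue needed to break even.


Formula: BER = Fixed Costs / Contribution Margin Ratio
BER = $96799 / 0.59
BER = $164066.10 (to the nearest cent)

$164066.10


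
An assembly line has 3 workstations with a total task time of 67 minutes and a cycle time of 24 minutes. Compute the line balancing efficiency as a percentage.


Formula: Efficiency = Sum of Task Times / (N_stations * CT) * 100
Total station capacity = 3 stations * 24 min = 72 min
Efficiency = 67 / 72 * 100 = 93.1%

93.1%


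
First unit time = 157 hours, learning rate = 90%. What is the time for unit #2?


Formula: T_n = T_1 * (learning_rate)^(log2(n)) where learning_rate = rate/100
Doublings = log2(2) = 1
T_n = 157 * 0.9^1
T_n = 157 * 0.9 = 141.3 hours

141.3 hours


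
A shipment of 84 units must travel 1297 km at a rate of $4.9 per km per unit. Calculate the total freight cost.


TC = dist * cost * units = 1297 * 4.9 * 84 = $533845.20

$533845.20


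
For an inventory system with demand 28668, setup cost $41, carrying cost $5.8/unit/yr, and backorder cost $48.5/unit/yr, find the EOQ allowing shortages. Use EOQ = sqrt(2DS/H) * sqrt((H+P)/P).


Formula: EOQ* = sqrt(2DS/H) * sqrt((H+P)/P)
Base EOQ = sqrt(2*28668*41/5.8) = 636.64 units
Correction = sqrt((5.8+48.5)/48.5) = 1.05811
EOQ* = 636.64 * 1.05811 = 673.6 units

673.6 units
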